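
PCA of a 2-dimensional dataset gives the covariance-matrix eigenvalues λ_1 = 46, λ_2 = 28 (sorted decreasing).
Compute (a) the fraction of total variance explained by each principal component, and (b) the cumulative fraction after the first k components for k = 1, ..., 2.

Step 1 — total variance = trace(Sigma) = Σ λ_i = 46 + 28 = 74.

Step 2 — fraction explained by component i = λ_i / Σ λ:
  PC1: 46/74 = 0.6216
  PC2: 28/74 = 0.3784

Step 3 — cumulative fraction after k components = (λ_1 + ... + λ_k) / Σ λ:
  k = 1: 46/74 = 0.6216
  k = 2: (46 + 28)/74 = 74/74 = 1

Summary (fraction, with percent):

explained: PC1 0.6216 (62.16%), PC2 0.3784 (37.84%);  cumulative: 0.6216, 1


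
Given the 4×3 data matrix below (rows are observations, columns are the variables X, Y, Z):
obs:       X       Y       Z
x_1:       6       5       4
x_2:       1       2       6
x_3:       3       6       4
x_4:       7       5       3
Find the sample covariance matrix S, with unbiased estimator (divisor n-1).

Step 1 — column means:
  mean(X) = (6 + 1 + 3 + 7) / 4 = 17/4 = 4.25
  mean(Y) = (5 + 2 + 6 + 5) / 4 = 18/4 = 4.5
  mean(Z) = (4 + 6 + 4 + 3) / 4 = 17/4 = 4.25

Step 2 — sample covariance S[i,j] = (1/(n-1)) · Σ_k (x_{k,i} - mean_i) · (x_{k,j} - mean_j), with n-1 = 3.
  S[X,X] = ((1.75)·(1.75) + (-3.25)·(-3.25) + (-1.25)·(-1.25) + (2.75)·(2.75)) / 3 = 22.75/3 = 7.5833
  S[X,Y] = ((1.75)·(0.5) + (-3.25)·(-2.5) + (-1.25)·(1.5) + (2.75)·(0.5)) / 3 = 8.5/3 = 2.8333
  S[X,Z] = ((1.75)·(-0.25) + (-3.25)·(1.75) + (-1.25)·(-0.25) + (2.75)·(-1.25)) / 3 = -9.25/3 = -3.0833
  S[Y,Y] = ((0.5)·(0.5) + (-2.5)·(-2.5) + (1.5)·(1.5) + (0.5)·(0.5)) / 3 = 9/3 = 3
  S[Y,Z] = ((0.5)·(-0.25) + (-2.5)·(1.75) + (1.5)·(-0.25) + (0.5)·(-1.25)) / 3 = -5.5/3 = -1.8333
  S[Z,Z] = ((-0.25)·(-0.25) + (1.75)·(1.75) + (-0.25)·(-0.25) + (-1.25)·(-1.25)) / 3 = 4.75/3 = 1.5833

S is symmetric (S[j,i] = S[i,j]). Assembling:

S = [[7.5833, 2.8333, -3.0833],
 [2.8333, 3, -1.8333],
 [-3.0833, -1.8333, 1.5833]]


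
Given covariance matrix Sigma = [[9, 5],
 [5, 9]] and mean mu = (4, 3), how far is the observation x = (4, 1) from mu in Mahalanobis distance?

Step 1 — centre the observation: (x - mu) = (0, -2).

Step 2 — invert Sigma. det(Sigma) = 9·9 - (5)² = 56.
  Sigma^{-1} = (1/det) · [[d, -b], [-b, a]] = [[0.1607, -0.0893],
 [-0.0893, 0.1607]].

Step 3 — form the quadratic (x - mu)^T · Sigma^{-1} · (x - mu):
  Sigma^{-1} · (x - mu) = (0.1786, -0.3214).
  (x - mu)^T · [Sigma^{-1} · (x - mu)] = (0)·(0.1786) + (-2)·(-0.3214) = 0.6429.

Step 4 — take square root: d = √(0.6429) ≈ 0.8018.

d(x, mu) = √(0.6429) ≈ 0.8018


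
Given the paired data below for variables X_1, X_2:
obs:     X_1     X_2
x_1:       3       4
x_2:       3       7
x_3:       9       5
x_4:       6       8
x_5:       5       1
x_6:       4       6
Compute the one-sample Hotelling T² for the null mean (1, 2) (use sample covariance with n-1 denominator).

Step 1 — sample mean vector:
  mean(X_1) = (3 + 3 + 9 + 6 + 5 + 4) / 6 = 30/6 = 5
  mean(X_2) = (4 + 7 + 5 + 8 + 1 + 6) / 6 = 31/6 = 5.1667
  x̄ = (5, 5.1667),  deviation x̄ - mu_0 = (5, 5.1667) - (1, 2) = (4, 3.1667).

Step 2 — sample covariance matrix, S[i,j] = (1/(n-1)) · Σ_k (x_{k,i} - mean_i) · (x_{k,j} - mean_j), divisor n-1 = 5:
  S[X_1,X_1] = ((-2)·(-2) + (-2)·(-2) + (4)·(4) + (1)·(1) + (0)·(0) + (-1)·(-1)) / 5 = 26/5 = 5.2
  S[X_1,X_2] = ((-2)·(-1.1667) + (-2)·(1.8333) + (4)·(-0.1667) + (1)·(2.8333) + (0)·(-4.1667) + (-1)·(0.8333)) / 5 = 0/5 = 0
  S[X_2,X_2] = ((-1.1667)·(-1.1667) + (1.8333)·(1.8333) + (-0.1667)·(-0.1667) + (2.8333)·(2.8333) + (-4.1667)·(-4.1667) + (0.8333)·(0.8333)) / 5 = 30.8333/5 = 6.1667
  S = [[5.2, 0],
 [0, 6.1667]].

Step 3 — invert S. det(S) = 5.2·6.1667 - (0)² = 32.0667.
  S^{-1} = (1/det) · [[d, -b], [-b, a]] = [[0.1923, 0],
 [0, 0.1622]].

Step 4 — quadratic form (x̄ - mu_0)^T · S^{-1} · (x̄ - mu_0):
  S^{-1} · (x̄ - mu_0) = (0.7692, 0.5135),
  (x̄ - mu_0)^T · [...] = (4)·(0.7692) + (3.1667)·(0.5135) = 4.703.

Step 5 — scale by n: T² = 6 · 4.703 = 28.2183.

T² ≈ 28.2183


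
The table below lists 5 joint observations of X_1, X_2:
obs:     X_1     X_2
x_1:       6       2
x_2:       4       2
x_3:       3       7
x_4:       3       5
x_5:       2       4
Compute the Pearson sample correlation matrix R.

Step 1 — column means:
  mean(X_1) = (6 + 4 + 3 + 3 + 2) / 5 = 18/5 = 3.6
  mean(X_2) = (2 + 2 + 7 + 5 + 4) / 5 = 20/5 = 4

Step 2 — sample variances and covariances s[i,j] = (1/(n-1)) · Σ_k (x_{k,i} - mean_i) · (x_{k,j} - mean_j), with n-1 = 4:
  s[X_1,X_1] = ((2.4)·(2.4) + (0.4)·(0.4) + (-0.6)·(-0.6) + (-0.6)·(-0.6) + (-1.6)·(-1.6)) / 4 = 9.2/4 = 2.3
  s[X_1,X_2] = ((2.4)·(-2) + (0.4)·(-2) + (-0.6)·(3) + (-0.6)·(1) + (-1.6)·(0)) / 4 = -8/4 = -2
  s[X_2,X_2] = ((-2)·(-2) + (-2)·(-2) + (3)·(3) + (1)·(1) + (0)·(0)) / 4 = 18/4 = 4.5
  Sample standard deviations s_i = √(s[i,i]):
  s(X_1) = √(2.3) = 1.5166
  s(X_2) = √(4.5) = 2.1213

Step 3 — r_{ij} = s_{ij} / (s_i · s_j):
  r[X_1,X_1] = 1 (diagonal).
  r[X_1,X_2] = -2 / (1.5166 · 2.1213) = -2 / 3.2171 = -0.6217
  r[X_2,X_2] = 1 (diagonal).

R is symmetric with unit diagonal. Assembling:

R = [[1, -0.6217],
 [-0.6217, 1]]


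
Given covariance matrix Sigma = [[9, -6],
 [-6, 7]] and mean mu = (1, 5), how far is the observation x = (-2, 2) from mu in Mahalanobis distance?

Step 1 — centre the observation: (x - mu) = (-3, -3).

Step 2 — invert Sigma. det(Sigma) = 9·7 - (-6)² = 27.
  Sigma^{-1} = (1/det) · [[d, -b], [-b, a]] = [[0.2593, 0.2222],
 [0.2222, 0.3333]].

Step 3 — form the quadratic (x - mu)^T · Sigma^{-1} · (x - mu):
  Sigma^{-1} · (x - mu) = (-1.4444, -1.6667).
  (x - mu)^T · [Sigma^{-1} · (x - mu)] = (-3)·(-1.4444) + (-3)·(-1.6667) = 9.3333.

Step 4 — take square root: d = √(9.3333) ≈ 3.0551.

d(x, mu) = √(9.3333) ≈ 3.0551


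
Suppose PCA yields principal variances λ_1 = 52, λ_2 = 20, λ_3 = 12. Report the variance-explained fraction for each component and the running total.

Step 1 — total variance = trace(Sigma) = Σ λ_i = 52 + 20 + 12 = 84.

Step 2 — fraction explained by component i = λ_i / Σ λ:
  PC1: 52/84 = 0.619
  PC2: 20/84 = 0.2381
  PC3: 12/84 = 0.1429

Step 3 — cumulative fraction after k components = (λ_1 + ... + λ_k) / Σ λ:
  k = 1: 52/84 = 0.619
  k = 2: (52 + 20)/84 = 72/84 = 0.8571
  k = 3: (52 + 20 + 12)/84 = 84/84 = 1

Summary (fraction, with percent):

explained: PC1 0.619 (61.9%), PC2 0.2381 (23.81%), PC3 0.1429 (14.29%);  cumulative: 0.619, 0.8571, 1


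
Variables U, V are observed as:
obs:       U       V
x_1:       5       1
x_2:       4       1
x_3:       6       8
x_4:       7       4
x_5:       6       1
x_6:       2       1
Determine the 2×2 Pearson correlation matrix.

Step 1 — column means:
  mean(U) = (5 + 4 + 6 + 7 + 6 + 2) / 6 = 30/6 = 5
  mean(V) = (1 + 1 + 8 + 4 + 1 + 1) / 6 = 16/6 = 2.6667

Step 2 — sample variances and covariances s[i,j] = (1/(n-1)) · Σ_k (x_{k,i} - mean_i) · (x_{k,j} - mean_j), with n-1 = 5:
  s[U,U] = ((0)·(0) + (-1)·(-1) + (1)·(1) + (2)·(2) + (1)·(1) + (-3)·(-3)) / 5 = 16/5 = 3.2
  s[U,V] = ((0)·(-1.6667) + (-1)·(-1.6667) + (1)·(5.3333) + (2)·(1.3333) + (1)·(-1.6667) + (-3)·(-1.6667)) / 5 = 13/5 = 2.6
  s[V,V] = ((-1.6667)·(-1.6667) + (-1.6667)·(-1.6667) + (5.3333)·(5.3333) + (1.3333)·(1.3333) + (-1.6667)·(-1.6667) + (-1.6667)·(-1.6667)) / 5 = 41.3333/5 = 8.2667
  Sample standard deviations s_i = √(s[i,i]):
  s(U) = √(3.2) = 1.7889
  s(V) = √(8.2667) = 2.8752

Step 3 — r_{ij} = s_{ij} / (s_i · s_j):
  r[U,U] = 1 (diagonal).
  r[U,V] = 2.6 / (1.7889 · 2.8752) = 2.6 / 5.1433 = 0.5055
  r[V,V] = 1 (diagonal).

R is symmetric with unit diagonal. Assembling:

R = [[1, 0.5055],
 [0.5055, 1]]


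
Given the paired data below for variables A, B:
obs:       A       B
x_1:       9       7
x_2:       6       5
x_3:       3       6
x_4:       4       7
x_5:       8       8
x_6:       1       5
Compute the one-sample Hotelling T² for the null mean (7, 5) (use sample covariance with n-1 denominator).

Step 1 — sample mean vector:
  mean(A) = (9 + 6 + 3 + 4 + 8 + 1) / 6 = 31/6 = 5.1667
  mean(B) = (7 + 5 + 6 + 7 + 8 + 5) / 6 = 38/6 = 6.3333
  x̄ = (5.1667, 6.3333),  deviation x̄ - mu_0 = (5.1667, 6.3333) - (7, 5) = (-1.8333, 1.3333).

Step 2 — sample covariance matrix, S[i,j] = (1/(n-1)) · Σ_k (x_{k,i} - mean_i) · (x_{k,j} - mean_j), divisor n-1 = 5:
  S[A,A] = ((3.8333)·(3.8333) + (0.8333)·(0.8333) + (-2.1667)·(-2.1667) + (-1.1667)·(-1.1667) + (2.8333)·(2.8333) + (-4.1667)·(-4.1667)) / 5 = 46.8333/5 = 9.3667
  S[A,B] = ((3.8333)·(0.6667) + (0.8333)·(-1.3333) + (-2.1667)·(-0.3333) + (-1.1667)·(0.6667) + (2.8333)·(1.6667) + (-4.1667)·(-1.3333)) / 5 = 11.6667/5 = 2.3333
  S[B,B] = ((0.6667)·(0.6667) + (-1.3333)·(-1.3333) + (-0.3333)·(-0.3333) + (0.6667)·(0.6667) + (1.6667)·(1.6667) + (-1.3333)·(-1.3333)) / 5 = 7.3333/5 = 1.4667
  S = [[9.3667, 2.3333],
 [2.3333, 1.4667]].

Step 3 — invert S. det(S) = 9.3667·1.4667 - (2.3333)² = 8.2933.
  S^{-1} = (1/det) · [[d, -b], [-b, a]] = [[0.1768, -0.2814],
 [-0.2814, 1.1294]].

Step 4 — quadratic form (x̄ - mu_0)^T · S^{-1} · (x̄ - mu_0):
  S^{-1} · (x̄ - mu_0) = (-0.6994, 2.0217),
  (x̄ - mu_0)^T · [...] = (-1.8333)·(-0.6994) + (1.3333)·(2.0217) = 3.9778.

Step 5 — scale by n: T² = 6 · 3.9778 = 23.8666.

T² ≈ 23.8666


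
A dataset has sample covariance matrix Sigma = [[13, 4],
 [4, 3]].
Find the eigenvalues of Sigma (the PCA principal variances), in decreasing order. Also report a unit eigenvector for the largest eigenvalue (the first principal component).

Step 1 — characteristic polynomial of 2×2 Sigma:
  det(Sigma - λI) = λ² - trace · λ + det = 0.
  trace = 13 + 3 = 16, det = 13·3 - (4)² = 23.
Step 2 — discriminant:
  Δ = trace² - 4·det = 256 - 92 = 164.
Step 3 — eigenvalues:
  λ = (trace ± √Δ)/2 = (16 ± 12.8062)/2,
  λ_1 = 14.4031,  λ_2 = 1.5969.

Step 4 — unit eigenvector for λ_1: solve (Sigma - λ_1 I)v = 0. First row:
  (13 - 14.4031)·v_x + (4)·v_y = 0, i.e. (-1.4031)·v_x + (4)·v_y = 0,
  so v ∝ (b, λ_1 - a) = (4, 1.4031) = u.
  ||u|| = √((4)² + (1.4031)²) = √(17.9688) ≈ 4.239,
  v_1 = u/||u|| ≈ (0.9436, 0.331) (||v_1|| = 1).

λ_1 = 14.4031,  λ_2 = 1.5969;  v_1 ≈ (0.9436, 0.331)


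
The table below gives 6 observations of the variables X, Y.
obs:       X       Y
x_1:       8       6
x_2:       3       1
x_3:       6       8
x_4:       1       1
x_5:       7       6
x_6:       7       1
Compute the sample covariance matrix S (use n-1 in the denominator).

Step 1 — column means:
  mean(X) = (8 + 3 + 6 + 1 + 7 + 7) / 6 = 32/6 = 5.3333
  mean(Y) = (6 + 1 + 8 + 1 + 6 + 1) / 6 = 23/6 = 3.8333

Step 2 — sample covariance S[i,j] = (1/(n-1)) · Σ_k (x_{k,i} - mean_i) · (x_{k,j} - mean_j), with n-1 = 5.
  S[X,X] = ((2.6667)·(2.6667) + (-2.3333)·(-2.3333) + (0.6667)·(0.6667) + (-4.3333)·(-4.3333) + (1.6667)·(1.6667) + (1.6667)·(1.6667)) / 5 = 37.3333/5 = 7.4667
  S[X,Y] = ((2.6667)·(2.1667) + (-2.3333)·(-2.8333) + (0.6667)·(4.1667) + (-4.3333)·(-2.8333) + (1.6667)·(2.1667) + (1.6667)·(-2.8333)) / 5 = 26.3333/5 = 5.2667
  S[Y,Y] = ((2.1667)·(2.1667) + (-2.8333)·(-2.8333) + (4.1667)·(4.1667) + (-2.8333)·(-2.8333) + (2.1667)·(2.1667) + (-2.8333)·(-2.8333)) / 5 = 50.8333/5 = 10.1667

S is symmetric (S[j,i] = S[i,j]). Assembling:

S = [[7.4667, 5.2667],
 [5.2667, 10.1667]]


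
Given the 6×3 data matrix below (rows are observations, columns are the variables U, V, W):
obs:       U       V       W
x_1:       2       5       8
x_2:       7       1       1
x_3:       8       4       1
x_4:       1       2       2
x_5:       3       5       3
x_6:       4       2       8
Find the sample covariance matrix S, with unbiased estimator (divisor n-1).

Step 1 — column means:
  mean(U) = (2 + 7 + 8 + 1 + 3 + 4) / 6 = 25/6 = 4.1667
  mean(V) = (5 + 1 + 4 + 2 + 5 + 2) / 6 = 19/6 = 3.1667
  mean(W) = (8 + 1 + 1 + 2 + 3 + 8) / 6 = 23/6 = 3.8333

Step 2 — sample covariance S[i,j] = (1/(n-1)) · Σ_k (x_{k,i} - mean_i) · (x_{k,j} - mean_j), with n-1 = 5.
  S[U,U] = ((-2.1667)·(-2.1667) + (2.8333)·(2.8333) + (3.8333)·(3.8333) + (-3.1667)·(-3.1667) + (-1.1667)·(-1.1667) + (-0.1667)·(-0.1667)) / 5 = 38.8333/5 = 7.7667
  S[U,V] = ((-2.1667)·(1.8333) + (2.8333)·(-2.1667) + (3.8333)·(0.8333) + (-3.1667)·(-1.1667) + (-1.1667)·(1.8333) + (-0.1667)·(-1.1667)) / 5 = -5.1667/5 = -1.0333
  S[U,W] = ((-2.1667)·(4.1667) + (2.8333)·(-2.8333) + (3.8333)·(-2.8333) + (-3.1667)·(-1.8333) + (-1.1667)·(-0.8333) + (-0.1667)·(4.1667)) / 5 = -21.8333/5 = -4.3667
  S[V,V] = ((1.8333)·(1.8333) + (-2.1667)·(-2.1667) + (0.8333)·(0.8333) + (-1.1667)·(-1.1667) + (1.8333)·(1.8333) + (-1.1667)·(-1.1667)) / 5 = 14.8333/5 = 2.9667
  S[V,W] = ((1.8333)·(4.1667) + (-2.1667)·(-2.8333) + (0.8333)·(-2.8333) + (-1.1667)·(-1.8333) + (1.8333)·(-0.8333) + (-1.1667)·(4.1667)) / 5 = 7.1667/5 = 1.4333
  S[W,W] = ((4.1667)·(4.1667) + (-2.8333)·(-2.8333) + (-2.8333)·(-2.8333) + (-1.8333)·(-1.8333) + (-0.8333)·(-0.8333) + (4.1667)·(4.1667)) / 5 = 54.8333/5 = 10.9667

S is symmetric (S[j,i] = S[i,j]). Assembling:

S = [[7.7667, -1.0333, -4.3667],
 [-1.0333, 2.9667, 1.4333],
 [-4.3667, 1.4333, 10.9667]]


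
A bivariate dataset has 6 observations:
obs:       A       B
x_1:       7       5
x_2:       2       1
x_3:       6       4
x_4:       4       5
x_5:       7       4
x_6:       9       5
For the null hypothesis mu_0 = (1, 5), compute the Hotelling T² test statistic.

Step 1 — sample mean vector:
  mean(A) = (7 + 2 + 6 + 4 + 7 + 9) / 6 = 35/6 = 5.8333
  mean(B) = (5 + 1 + 4 + 5 + 4 + 5) / 6 = 24/6 = 4
  x̄ = (5.8333, 4),  deviation x̄ - mu_0 = (5.8333, 4) - (1, 5) = (4.8333, -1).

Step 2 — sample covariance matrix, S[i,j] = (1/(n-1)) · Σ_k (x_{k,i} - mean_i) · (x_{k,j} - mean_j), divisor n-1 = 5:
  S[A,A] = ((1.1667)·(1.1667) + (-3.8333)·(-3.8333) + (0.1667)·(0.1667) + (-1.8333)·(-1.8333) + (1.1667)·(1.1667) + (3.1667)·(3.1667)) / 5 = 30.8333/5 = 6.1667
  S[A,B] = ((1.1667)·(1) + (-3.8333)·(-3) + (0.1667)·(0) + (-1.8333)·(1) + (1.1667)·(0) + (3.1667)·(1)) / 5 = 14/5 = 2.8
  S[B,B] = ((1)·(1) + (-3)·(-3) + (0)·(0) + (1)·(1) + (0)·(0) + (1)·(1)) / 5 = 12/5 = 2.4
  S = [[6.1667, 2.8],
 [2.8, 2.4]].

Step 3 — invert S. det(S) = 6.1667·2.4 - (2.8)² = 6.96.
  S^{-1} = (1/det) · [[d, -b], [-b, a]] = [[0.3448, -0.4023],
 [-0.4023, 0.886]].

Step 4 — quadratic form (x̄ - mu_0)^T · S^{-1} · (x̄ - mu_0):
  S^{-1} · (x̄ - mu_0) = (2.069, -2.8305),
  (x̄ - mu_0)^T · [...] = (4.8333)·(2.069) + (-1)·(-2.8305) = 12.8305.

Step 5 — scale by n: T² = 6 · 12.8305 = 76.9828.

T² ≈ 76.9828


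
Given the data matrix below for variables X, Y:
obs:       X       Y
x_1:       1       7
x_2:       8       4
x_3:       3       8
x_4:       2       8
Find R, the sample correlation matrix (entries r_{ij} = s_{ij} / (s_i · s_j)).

Step 1 — column means:
  mean(X) = (1 + 8 + 3 + 2) / 4 = 14/4 = 3.5
  mean(Y) = (7 + 4 + 8 + 8) / 4 = 27/4 = 6.75

Step 2 — sample variances and covariances s[i,j] = (1/(n-1)) · Σ_k (x_{k,i} - mean_i) · (x_{k,j} - mean_j), with n-1 = 3:
  s[X,X] = ((-2.5)·(-2.5) + (4.5)·(4.5) + (-0.5)·(-0.5) + (-1.5)·(-1.5)) / 3 = 29/3 = 9.6667
  s[X,Y] = ((-2.5)·(0.25) + (4.5)·(-2.75) + (-0.5)·(1.25) + (-1.5)·(1.25)) / 3 = -15.5/3 = -5.1667
  s[Y,Y] = ((0.25)·(0.25) + (-2.75)·(-2.75) + (1.25)·(1.25) + (1.25)·(1.25)) / 3 = 10.75/3 = 3.5833
  Sample standard deviations s_i = √(s[i,i]):
  s(X) = √(9.6667) = 3.1091
  s(Y) = √(3.5833) = 1.893

Step 3 — r_{ij} = s_{ij} / (s_i · s_j):
  r[X,X] = 1 (diagonal).
  r[X,Y] = -5.1667 / (3.1091 · 1.893) = -5.1667 / 5.8855 = -0.8779
  r[Y,Y] = 1 (diagonal).

R is symmetric with unit diagonal. Assembling:

R = [[1, -0.8779],
 [-0.8779, 1]]


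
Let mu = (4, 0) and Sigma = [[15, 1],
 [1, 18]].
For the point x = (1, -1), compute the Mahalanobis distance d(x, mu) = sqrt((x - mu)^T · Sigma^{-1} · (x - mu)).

Step 1 — centre the observation: (x - mu) = (-3, -1).

Step 2 — invert Sigma. det(Sigma) = 15·18 - (1)² = 269.
  Sigma^{-1} = (1/det) · [[d, -b], [-b, a]] = [[0.0669, -0.0037],
 [-0.0037, 0.0558]].

Step 3 — form the quadratic (x - mu)^T · Sigma^{-1} · (x - mu):
  Sigma^{-1} · (x - mu) = (-0.197, -0.0446).
  (x - mu)^T · [Sigma^{-1} · (x - mu)] = (-3)·(-0.197) + (-1)·(-0.0446) = 0.6357.

Step 4 — take square root: d = √(0.6357) ≈ 0.7973.

d(x, mu) = √(0.6357) ≈ 0.7973


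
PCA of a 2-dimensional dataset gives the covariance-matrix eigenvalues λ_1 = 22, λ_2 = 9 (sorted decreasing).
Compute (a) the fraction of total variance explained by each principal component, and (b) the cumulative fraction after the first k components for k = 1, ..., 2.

Step 1 — total variance = trace(Sigma) = Σ λ_i = 22 + 9 = 31.

Step 2 — fraction explained by component i = λ_i / Σ λ:
  PC1: 22/31 = 0.7097
  PC2: 9/31 = 0.2903

Step 3 — cumulative fraction after k components = (λ_1 + ... + λ_k) / Σ λ:
  k = 1: 22/31 = 0.7097
  k = 2: (22 + 9)/31 = 31/31 = 1

Summary (fraction, with percent):

explained: PC1 0.7097 (70.97%), PC2 0.2903 (29.03%);  cumulative: 0.7097, 1


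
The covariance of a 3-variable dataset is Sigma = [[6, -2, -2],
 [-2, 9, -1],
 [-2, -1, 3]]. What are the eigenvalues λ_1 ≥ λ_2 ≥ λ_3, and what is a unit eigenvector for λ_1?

Step 1 — characteristic polynomial p(λ) = det(λI - Sigma) = λ³ - tr·λ² + c_1·λ - det, where tr = trace, c_1 = sum of the principal 2×2 minors, det = det(Sigma):
  tr = 6 + 9 + 3 = 18,
  c_1 = (6·9 - (-2)²) + (6·3 - (-2)²) + (9·3 - (-1)²) = 50 + 14 + 26 = 90,
  det = 6·(9·3 - (-1)²) - (-2)·((-2)·3 - (-1)·(-2)) + (-2)·((-2)·(-1) - 9·(-2)) = 6·(26) - (-2)·(-8) + (-2)·(20) = 100.
  So p(λ) = λ³ - 18λ² + 90λ - 100.
Step 2 — look for an integer root (rational root theorem: any rational root is an integer divisor of 100). Testing λ = 10:
  p(10) = 1000 - 1800 + 900 - 100 = 0  ✓
  Dividing out (λ - 10): p(λ) = (λ - 10)(λ² - 8λ + 10).
Step 3 — remaining eigenvalues from the quadratic λ² - 8λ + 10 = 0:
  Δ = 8² - 4·10 = 64 - 40 = 24,  λ = (8 ± √24)/2 = (8 ± 4.899)/2 ≈ 6.4495 or 1.5505.
  Sorted: λ_1 = 10,  λ_2 = 6.4495,  λ_3 = 1.5505  (check: sum = 18 = tr ✓).

Step 4 — unit eigenvector for λ_1 = 10: v spans the null space of (Sigma - λ_1 I), whose rows are
  r_1 = (-4, -2, -2),  r_2 = (-2, -1, -1),  r_3 = (-2, -1, -7).
  v is orthogonal to every row, so take v ∝ r_1 × r_3 = ((-2)·(-7) - (-2)·(-1), (-2)·(-2) - (-4)·(-7), (-4)·(-1) - (-2)·(-2)) = (12, -24, 0).
  Rescale (divide by 12): u = (1, -2, 0).
  ||u|| = √((1)² + (-2)² + (0)²) = √(5) ≈ 2.2361,  v_1 = u/||u|| ≈ (0.4472, -0.8944, 0) (||v_1|| = 1).

λ_1 = 10,  λ_2 = 6.4495,  λ_3 = 1.5505;  v_1 ≈ (0.4472, -0.8944, 0)


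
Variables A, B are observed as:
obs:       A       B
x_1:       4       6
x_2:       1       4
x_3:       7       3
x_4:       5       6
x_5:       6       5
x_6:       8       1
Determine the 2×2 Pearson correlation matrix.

Step 1 — column means:
  mean(A) = (4 + 1 + 7 + 5 + 6 + 8) / 6 = 31/6 = 5.1667
  mean(B) = (6 + 4 + 3 + 6 + 5 + 1) / 6 = 25/6 = 4.1667

Step 2 — sample variances and covariances s[i,j] = (1/(n-1)) · Σ_k (x_{k,i} - mean_i) · (x_{k,j} - mean_j), with n-1 = 5:
  s[A,A] = ((-1.1667)·(-1.1667) + (-4.1667)·(-4.1667) + (1.8333)·(1.8333) + (-0.1667)·(-0.1667) + (0.8333)·(0.8333) + (2.8333)·(2.8333)) / 5 = 30.8333/5 = 6.1667
  s[A,B] = ((-1.1667)·(1.8333) + (-4.1667)·(-0.1667) + (1.8333)·(-1.1667) + (-0.1667)·(1.8333) + (0.8333)·(0.8333) + (2.8333)·(-3.1667)) / 5 = -12.1667/5 = -2.4333
  s[B,B] = ((1.8333)·(1.8333) + (-0.1667)·(-0.1667) + (-1.1667)·(-1.1667) + (1.8333)·(1.8333) + (0.8333)·(0.8333) + (-3.1667)·(-3.1667)) / 5 = 18.8333/5 = 3.7667
  Sample standard deviations s_i = √(s[i,i]):
  s(A) = √(6.1667) = 2.4833
  s(B) = √(3.7667) = 1.9408

Step 3 — r_{ij} = s_{ij} / (s_i · s_j):
  r[A,A] = 1 (diagonal).
  r[A,B] = -2.4333 / (2.4833 · 1.9408) = -2.4333 / 4.8195 = -0.5049
  r[B,B] = 1 (diagonal).

R is symmetric with unit diagonal. Assembling:

R = [[1, -0.5049],
 [-0.5049, 1]]


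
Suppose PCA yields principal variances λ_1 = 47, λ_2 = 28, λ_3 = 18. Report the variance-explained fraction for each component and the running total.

Step 1 — total variance = trace(Sigma) = Σ λ_i = 47 + 28 + 18 = 93.

Step 2 — fraction explained by component i = λ_i / Σ λ:
  PC1: 47/93 = 0.5054
  PC2: 28/93 = 0.3011
  PC3: 18/93 = 0.1935

Step 3 — cumulative fraction after k components = (λ_1 + ... + λ_k) / Σ λ:
  k = 1: 47/93 = 0.5054
  k = 2: (47 + 28)/93 = 75/93 = 0.8065
  k = 3: (47 + 28 + 18)/93 = 93/93 = 1

Summary (fraction, with percent):

explained: PC1 0.5054 (50.54%), PC2 0.3011 (30.11%), PC3 0.1935 (19.35%);  cumulative: 0.5054, 0.8065, 1


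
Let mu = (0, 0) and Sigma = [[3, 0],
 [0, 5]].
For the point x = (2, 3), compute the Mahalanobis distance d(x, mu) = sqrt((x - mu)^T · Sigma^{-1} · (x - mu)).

Step 1 — centre the observation: (x - mu) = (2, 3).

Step 2 — invert Sigma. det(Sigma) = 3·5 - (0)² = 15.
  Sigma^{-1} = (1/det) · [[d, -b], [-b, a]] = [[0.3333, 0],
 [0, 0.2]].

Step 3 — form the quadratic (x - mu)^T · Sigma^{-1} · (x - mu):
  Sigma^{-1} · (x - mu) = (0.6667, 0.6).
  (x - mu)^T · [Sigma^{-1} · (x - mu)] = (2)·(0.6667) + (3)·(0.6) = 3.1333.

Step 4 — take square root: d = √(3.1333) ≈ 1.7701.

d(x, mu) = √(3.1333) ≈ 1.7701


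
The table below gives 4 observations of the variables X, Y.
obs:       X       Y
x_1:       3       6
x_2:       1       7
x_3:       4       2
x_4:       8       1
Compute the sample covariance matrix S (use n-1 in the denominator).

Step 1 — column means:
  mean(X) = (3 + 1 + 4 + 8) / 4 = 16/4 = 4
  mean(Y) = (6 + 7 + 2 + 1) / 4 = 16/4 = 4

Step 2 — sample covariance S[i,j] = (1/(n-1)) · Σ_k (x_{k,i} - mean_i) · (x_{k,j} - mean_j), with n-1 = 3.
  S[X,X] = ((-1)·(-1) + (-3)·(-3) + (0)·(0) + (4)·(4)) / 3 = 26/3 = 8.6667
  S[X,Y] = ((-1)·(2) + (-3)·(3) + (0)·(-2) + (4)·(-3)) / 3 = -23/3 = -7.6667
  S[Y,Y] = ((2)·(2) + (3)·(3) + (-2)·(-2) + (-3)·(-3)) / 3 = 26/3 = 8.6667

S is symmetric (S[j,i] = S[i,j]). Assembling:

S = [[8.6667, -7.6667],
 [-7.6667, 8.6667]]


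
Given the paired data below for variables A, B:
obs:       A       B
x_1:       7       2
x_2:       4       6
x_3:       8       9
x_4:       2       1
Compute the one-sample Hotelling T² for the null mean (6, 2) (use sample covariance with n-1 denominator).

Step 1 — sample mean vector:
  mean(A) = (7 + 4 + 8 + 2) / 4 = 21/4 = 5.25
  mean(B) = (2 + 6 + 9 + 1) / 4 = 18/4 = 4.5
  x̄ = (5.25, 4.5),  deviation x̄ - mu_0 = (5.25, 4.5) - (6, 2) = (-0.75, 2.5).

Step 2 — sample covariance matrix, S[i,j] = (1/(n-1)) · Σ_k (x_{k,i} - mean_i) · (x_{k,j} - mean_j), divisor n-1 = 3:
  S[A,A] = ((1.75)·(1.75) + (-1.25)·(-1.25) + (2.75)·(2.75) + (-3.25)·(-3.25)) / 3 = 22.75/3 = 7.5833
  S[A,B] = ((1.75)·(-2.5) + (-1.25)·(1.5) + (2.75)·(4.5) + (-3.25)·(-3.5)) / 3 = 17.5/3 = 5.8333
  S[B,B] = ((-2.5)·(-2.5) + (1.5)·(1.5) + (4.5)·(4.5) + (-3.5)·(-3.5)) / 3 = 41/3 = 13.6667
  S = [[7.5833, 5.8333],
 [5.8333, 13.6667]].

Step 3 — invert S. det(S) = 7.5833·13.6667 - (5.8333)² = 69.6111.
  S^{-1} = (1/det) · [[d, -b], [-b, a]] = [[0.1963, -0.0838],
 [-0.0838, 0.1089]].

Step 4 — quadratic form (x̄ - mu_0)^T · S^{-1} · (x̄ - mu_0):
  S^{-1} · (x̄ - mu_0) = (-0.3567, 0.3352),
  (x̄ - mu_0)^T · [...] = (-0.75)·(-0.3567) + (2.5)·(0.3352) = 1.1055.

Step 5 — scale by n: T² = 4 · 1.1055 = 4.4222.

T² ≈ 4.4222


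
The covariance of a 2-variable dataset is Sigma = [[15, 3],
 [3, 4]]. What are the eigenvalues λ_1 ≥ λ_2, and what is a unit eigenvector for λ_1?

Step 1 — characteristic polynomial of 2×2 Sigma:
  det(Sigma - λI) = λ² - trace · λ + det = 0.
  trace = 15 + 4 = 19, det = 15·4 - (3)² = 51.
Step 2 — discriminant:
  Δ = trace² - 4·det = 361 - 204 = 157.
Step 3 — eigenvalues:
  λ = (trace ± √Δ)/2 = (19 ± 12.53)/2,
  λ_1 = 15.765,  λ_2 = 3.235.

Step 4 — unit eigenvector for λ_1: solve (Sigma - λ_1 I)v = 0. First row:
  (15 - 15.765)·v_x + (3)·v_y = 0, i.e. (-0.765)·v_x + (3)·v_y = 0,
  so v ∝ (b, λ_1 - a) = (3, 0.765) = u.
  ||u|| = √((3)² + (0.765)²) = √(9.5852) ≈ 3.096,
  v_1 = u/||u|| ≈ (0.969, 0.2471) (||v_1|| = 1).

λ_1 = 15.765,  λ_2 = 3.235;  v_1 ≈ (0.969, 0.2471)


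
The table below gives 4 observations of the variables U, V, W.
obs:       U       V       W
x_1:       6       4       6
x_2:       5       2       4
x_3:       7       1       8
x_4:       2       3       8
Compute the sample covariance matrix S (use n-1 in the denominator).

Step 1 — column means:
  mean(U) = (6 + 5 + 7 + 2) / 4 = 20/4 = 5
  mean(V) = (4 + 2 + 1 + 3) / 4 = 10/4 = 2.5
  mean(W) = (6 + 4 + 8 + 8) / 4 = 26/4 = 6.5

Step 2 — sample covariance S[i,j] = (1/(n-1)) · Σ_k (x_{k,i} - mean_i) · (x_{k,j} - mean_j), with n-1 = 3.
  S[U,U] = ((1)·(1) + (0)·(0) + (2)·(2) + (-3)·(-3)) / 3 = 14/3 = 4.6667
  S[U,V] = ((1)·(1.5) + (0)·(-0.5) + (2)·(-1.5) + (-3)·(0.5)) / 3 = -3/3 = -1
  S[U,W] = ((1)·(-0.5) + (0)·(-2.5) + (2)·(1.5) + (-3)·(1.5)) / 3 = -2/3 = -0.6667
  S[V,V] = ((1.5)·(1.5) + (-0.5)·(-0.5) + (-1.5)·(-1.5) + (0.5)·(0.5)) / 3 = 5/3 = 1.6667
  S[V,W] = ((1.5)·(-0.5) + (-0.5)·(-2.5) + (-1.5)·(1.5) + (0.5)·(1.5)) / 3 = -1/3 = -0.3333
  S[W,W] = ((-0.5)·(-0.5) + (-2.5)·(-2.5) + (1.5)·(1.5) + (1.5)·(1.5)) / 3 = 11/3 = 3.6667

S is symmetric (S[j,i] = S[i,j]). Assembling:

S = [[4.6667, -1, -0.6667],
 [-1, 1.6667, -0.3333],
 [-0.6667, -0.3333, 3.6667]]


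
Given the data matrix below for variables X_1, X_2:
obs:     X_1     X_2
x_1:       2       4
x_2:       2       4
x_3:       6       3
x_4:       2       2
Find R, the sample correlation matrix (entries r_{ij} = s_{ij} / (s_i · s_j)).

Step 1 — column means:
  mean(X_1) = (2 + 2 + 6 + 2) / 4 = 12/4 = 3
  mean(X_2) = (4 + 4 + 3 + 2) / 4 = 13/4 = 3.25

Step 2 — sample variances and covariances s[i,j] = (1/(n-1)) · Σ_k (x_{k,i} - mean_i) · (x_{k,j} - mean_j), with n-1 = 3:
  s[X_1,X_1] = ((-1)·(-1) + (-1)·(-1) + (3)·(3) + (-1)·(-1)) / 3 = 12/3 = 4
  s[X_1,X_2] = ((-1)·(0.75) + (-1)·(0.75) + (3)·(-0.25) + (-1)·(-1.25)) / 3 = -1/3 = -0.3333
  s[X_2,X_2] = ((0.75)·(0.75) + (0.75)·(0.75) + (-0.25)·(-0.25) + (-1.25)·(-1.25)) / 3 = 2.75/3 = 0.9167
  Sample standard deviations s_i = √(s[i,i]):
  s(X_1) = √(4) = 2
  s(X_2) = √(0.9167) = 0.9574

Step 3 — r_{ij} = s_{ij} / (s_i · s_j):
  r[X_1,X_1] = 1 (diagonal).
  r[X_1,X_2] = -0.3333 / (2 · 0.9574) = -0.3333 / 1.9149 = -0.1741
  r[X_2,X_2] = 1 (diagonal).

R is symmetric with unit diagonal. Assembling:

R = [[1, -0.1741],
 [-0.1741, 1]]


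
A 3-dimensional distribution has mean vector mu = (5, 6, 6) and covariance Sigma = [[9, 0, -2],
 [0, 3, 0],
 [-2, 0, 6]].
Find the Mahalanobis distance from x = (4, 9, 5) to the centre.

Step 1 — centre the observation: (x - mu) = (-1, 3, -1).

Step 2 — invert Sigma (cofactor / det for 3×3, or solve directly):
  Sigma^{-1} = [[0.12, 0, 0.04],
 [0, 0.3333, 0],
 [0.04, 0, 0.18]].

Step 3 — form the quadratic (x - mu)^T · Sigma^{-1} · (x - mu):
  Sigma^{-1} · (x - mu) = (-0.16, 1, -0.22).
  (x - mu)^T · [Sigma^{-1} · (x - mu)] = (-1)·(-0.16) + (3)·(1) + (-1)·(-0.22) = 3.38.

Step 4 — take square root: d = √(3.38) ≈ 1.8385.

d(x, mu) = √(3.38) ≈ 1.8385


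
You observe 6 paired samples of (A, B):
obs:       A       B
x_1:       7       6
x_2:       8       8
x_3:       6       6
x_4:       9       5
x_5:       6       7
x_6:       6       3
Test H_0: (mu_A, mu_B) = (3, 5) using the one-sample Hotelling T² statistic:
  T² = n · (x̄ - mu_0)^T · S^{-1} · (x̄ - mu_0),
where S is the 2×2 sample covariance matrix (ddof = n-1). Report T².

Step 1 — sample mean vector:
  mean(A) = (7 + 8 + 6 + 9 + 6 + 6) / 6 = 42/6 = 7
  mean(B) = (6 + 8 + 6 + 5 + 7 + 3) / 6 = 35/6 = 5.8333
  x̄ = (7, 5.8333),  deviation x̄ - mu_0 = (7, 5.8333) - (3, 5) = (4, 0.8333).

Step 2 — sample covariance matrix, S[i,j] = (1/(n-1)) · Σ_k (x_{k,i} - mean_i) · (x_{k,j} - mean_j), divisor n-1 = 5:
  S[A,A] = ((0)·(0) + (1)·(1) + (-1)·(-1) + (2)·(2) + (-1)·(-1) + (-1)·(-1)) / 5 = 8/5 = 1.6
  S[A,B] = ((0)·(0.1667) + (1)·(2.1667) + (-1)·(0.1667) + (2)·(-0.8333) + (-1)·(1.1667) + (-1)·(-2.8333)) / 5 = 2/5 = 0.4
  S[B,B] = ((0.1667)·(0.1667) + (2.1667)·(2.1667) + (0.1667)·(0.1667) + (-0.8333)·(-0.8333) + (1.1667)·(1.1667) + (-2.8333)·(-2.8333)) / 5 = 14.8333/5 = 2.9667
  S = [[1.6, 0.4],
 [0.4, 2.9667]].

Step 3 — invert S. det(S) = 1.6·2.9667 - (0.4)² = 4.5867.
  S^{-1} = (1/det) · [[d, -b], [-b, a]] = [[0.6468, -0.0872],
 [-0.0872, 0.3488]].

Step 4 — quadratic form (x̄ - mu_0)^T · S^{-1} · (x̄ - mu_0):
  S^{-1} · (x̄ - mu_0) = (2.5145, -0.0581),
  (x̄ - mu_0)^T · [...] = (4)·(2.5145) + (0.8333)·(-0.0581) = 10.0097.

Step 5 — scale by n: T² = 6 · 10.0097 = 60.0581.

T² ≈ 60.0581


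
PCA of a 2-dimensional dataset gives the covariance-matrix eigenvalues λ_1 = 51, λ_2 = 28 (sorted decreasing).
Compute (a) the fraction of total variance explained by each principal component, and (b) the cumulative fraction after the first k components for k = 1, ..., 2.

Step 1 — total variance = trace(Sigma) = Σ λ_i = 51 + 28 = 79.

Step 2 — fraction explained by component i = λ_i / Σ λ:
  PC1: 51/79 = 0.6456
  PC2: 28/79 = 0.3544

Step 3 — cumulative fraction after k components = (λ_1 + ... + λ_k) / Σ λ:
  k = 1: 51/79 = 0.6456
  k = 2: (51 + 28)/79 = 79/79 = 1

Summary (fraction, with percent):

explained: PC1 0.6456 (64.56%), PC2 0.3544 (35.44%);  cumulative: 0.6456, 1


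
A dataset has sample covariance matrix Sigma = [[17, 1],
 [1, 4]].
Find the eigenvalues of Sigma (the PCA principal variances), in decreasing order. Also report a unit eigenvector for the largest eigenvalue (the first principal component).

Step 1 — characteristic polynomial of 2×2 Sigma:
  det(Sigma - λI) = λ² - trace · λ + det = 0.
  trace = 17 + 4 = 21, det = 17·4 - (1)² = 67.
Step 2 — discriminant:
  Δ = trace² - 4·det = 441 - 268 = 173.
Step 3 — eigenvalues:
  λ = (trace ± √Δ)/2 = (21 ± 13.1529)/2,
  λ_1 = 17.0765,  λ_2 = 3.9235.

Step 4 — unit eigenvector for λ_1: solve (Sigma - λ_1 I)v = 0. First row:
  (17 - 17.0765)·v_x + (1)·v_y = 0, i.e. (-0.0765)·v_x + (1)·v_y = 0,
  so v ∝ (b, λ_1 - a) = (1, 0.0765) = u.
  ||u|| = √((1)² + (0.0765)²) = √(1.0058) ≈ 1.0029,
  v_1 = u/||u|| ≈ (0.9971, 0.0763) (||v_1|| = 1).

λ_1 = 17.0765,  λ_2 = 3.9235;  v_1 ≈ (0.9971, 0.0763)


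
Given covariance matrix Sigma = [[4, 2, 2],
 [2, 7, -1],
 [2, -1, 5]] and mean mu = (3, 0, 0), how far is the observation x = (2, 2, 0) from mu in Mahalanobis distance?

Step 1 — centre the observation: (x - mu) = (-1, 2, 0).

Step 2 — invert Sigma (cofactor / det for 3×3, or solve directly):
  Sigma^{-1} = [[0.425, -0.15, -0.2],
 [-0.15, 0.2, 0.1],
 [-0.2, 0.1, 0.3]].

Step 3 — form the quadratic (x - mu)^T · Sigma^{-1} · (x - mu):
  Sigma^{-1} · (x - mu) = (-0.725, 0.55, 0.4).
  (x - mu)^T · [Sigma^{-1} · (x - mu)] = (-1)·(-0.725) + (2)·(0.55) + (0)·(0.4) = 1.825.

Step 4 — take square root: d = √(1.825) ≈ 1.3509.

d(x, mu) = √(1.825) ≈ 1.3509


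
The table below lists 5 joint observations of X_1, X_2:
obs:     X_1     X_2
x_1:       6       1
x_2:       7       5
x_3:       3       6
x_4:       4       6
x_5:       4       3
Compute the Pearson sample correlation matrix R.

Step 1 — column means:
  mean(X_1) = (6 + 7 + 3 + 4 + 4) / 5 = 24/5 = 4.8
  mean(X_2) = (1 + 5 + 6 + 6 + 3) / 5 = 21/5 = 4.2

Step 2 — sample variances and covariances s[i,j] = (1/(n-1)) · Σ_k (x_{k,i} - mean_i) · (x_{k,j} - mean_j), with n-1 = 4:
  s[X_1,X_1] = ((1.2)·(1.2) + (2.2)·(2.2) + (-1.8)·(-1.8) + (-0.8)·(-0.8) + (-0.8)·(-0.8)) / 4 = 10.8/4 = 2.7
  s[X_1,X_2] = ((1.2)·(-3.2) + (2.2)·(0.8) + (-1.8)·(1.8) + (-0.8)·(1.8) + (-0.8)·(-1.2)) / 4 = -5.8/4 = -1.45
  s[X_2,X_2] = ((-3.2)·(-3.2) + (0.8)·(0.8) + (1.8)·(1.8) + (1.8)·(1.8) + (-1.2)·(-1.2)) / 4 = 18.8/4 = 4.7
  Sample standard deviations s_i = √(s[i,i]):
  s(X_1) = √(2.7) = 1.6432
  s(X_2) = √(4.7) = 2.1679

Step 3 — r_{ij} = s_{ij} / (s_i · s_j):
  r[X_1,X_1] = 1 (diagonal).
  r[X_1,X_2] = -1.45 / (1.6432 · 2.1679) = -1.45 / 3.5623 = -0.407
  r[X_2,X_2] = 1 (diagonal).

R is symmetric with unit diagonal. Assembling:

R = [[1, -0.407],
 [-0.407, 1]]


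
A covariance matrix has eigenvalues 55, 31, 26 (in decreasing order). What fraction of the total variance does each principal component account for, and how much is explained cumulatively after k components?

Step 1 — total variance = trace(Sigma) = Σ λ_i = 55 + 31 + 26 = 112.

Step 2 — fraction explained by component i = λ_i / Σ λ:
  PC1: 55/112 = 0.4911
  PC2: 31/112 = 0.2768
  PC3: 26/112 = 0.2321

Step 3 — cumulative fraction after k components = (λ_1 + ... + λ_k) / Σ λ:
  k = 1: 55/112 = 0.4911
  k = 2: (55 + 31)/112 = 86/112 = 0.7679
  k = 3: (55 + 31 + 26)/112 = 112/112 = 1

Summary (fraction, with percent):

explained: PC1 0.4911 (49.11%), PC2 0.2768 (27.68%), PC3 0.2321 (23.21%);  cumulative: 0.4911, 0.7679, 1


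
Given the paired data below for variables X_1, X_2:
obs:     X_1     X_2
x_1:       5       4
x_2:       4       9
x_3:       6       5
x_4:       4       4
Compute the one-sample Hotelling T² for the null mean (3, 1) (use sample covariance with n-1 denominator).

Step 1 — sample mean vector:
  mean(X_1) = (5 + 4 + 6 + 4) / 4 = 19/4 = 4.75
  mean(X_2) = (4 + 9 + 5 + 4) / 4 = 22/4 = 5.5
  x̄ = (4.75, 5.5),  deviation x̄ - mu_0 = (4.75, 5.5) - (3, 1) = (1.75, 4.5).

Step 2 — sample covariance matrix, S[i,j] = (1/(n-1)) · Σ_k (x_{k,i} - mean_i) · (x_{k,j} - mean_j), divisor n-1 = 3:
  S[X_1,X_1] = ((0.25)·(0.25) + (-0.75)·(-0.75) + (1.25)·(1.25) + (-0.75)·(-0.75)) / 3 = 2.75/3 = 0.9167
  S[X_1,X_2] = ((0.25)·(-1.5) + (-0.75)·(3.5) + (1.25)·(-0.5) + (-0.75)·(-1.5)) / 3 = -2.5/3 = -0.8333
  S[X_2,X_2] = ((-1.5)·(-1.5) + (3.5)·(3.5) + (-0.5)·(-0.5) + (-1.5)·(-1.5)) / 3 = 17/3 = 5.6667
  S = [[0.9167, -0.8333],
 [-0.8333, 5.6667]].

Step 3 — invert S. det(S) = 0.9167·5.6667 - (-0.8333)² = 4.5.
  S^{-1} = (1/det) · [[d, -b], [-b, a]] = [[1.2593, 0.1852],
 [0.1852, 0.2037]].

Step 4 — quadratic form (x̄ - mu_0)^T · S^{-1} · (x̄ - mu_0):
  S^{-1} · (x̄ - mu_0) = (3.037, 1.2407),
  (x̄ - mu_0)^T · [...] = (1.75)·(3.037) + (4.5)·(1.2407) = 10.8981.

Step 5 — scale by n: T² = 4 · 10.8981 = 43.5926.

T² ≈ 43.5926


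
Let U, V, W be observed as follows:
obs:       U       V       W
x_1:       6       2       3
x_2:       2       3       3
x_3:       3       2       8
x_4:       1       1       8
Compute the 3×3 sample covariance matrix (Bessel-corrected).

Step 1 — column means:
  mean(U) = (6 + 2 + 3 + 1) / 4 = 12/4 = 3
  mean(V) = (2 + 3 + 2 + 1) / 4 = 8/4 = 2
  mean(W) = (3 + 3 + 8 + 8) / 4 = 22/4 = 5.5

Step 2 — sample covariance S[i,j] = (1/(n-1)) · Σ_k (x_{k,i} - mean_i) · (x_{k,j} - mean_j), with n-1 = 3.
  S[U,U] = ((3)·(3) + (-1)·(-1) + (0)·(0) + (-2)·(-2)) / 3 = 14/3 = 4.6667
  S[U,V] = ((3)·(0) + (-1)·(1) + (0)·(0) + (-2)·(-1)) / 3 = 1/3 = 0.3333
  S[U,W] = ((3)·(-2.5) + (-1)·(-2.5) + (0)·(2.5) + (-2)·(2.5)) / 3 = -10/3 = -3.3333
  S[V,V] = ((0)·(0) + (1)·(1) + (0)·(0) + (-1)·(-1)) / 3 = 2/3 = 0.6667
  S[V,W] = ((0)·(-2.5) + (1)·(-2.5) + (0)·(2.5) + (-1)·(2.5)) / 3 = -5/3 = -1.6667
  S[W,W] = ((-2.5)·(-2.5) + (-2.5)·(-2.5) + (2.5)·(2.5) + (2.5)·(2.5)) / 3 = 25/3 = 8.3333

S is symmetric (S[j,i] = S[i,j]). Assembling:

S = [[4.6667, 0.3333, -3.3333],
 [0.3333, 0.6667, -1.6667],
 [-3.3333, -1.6667, 8.3333]]


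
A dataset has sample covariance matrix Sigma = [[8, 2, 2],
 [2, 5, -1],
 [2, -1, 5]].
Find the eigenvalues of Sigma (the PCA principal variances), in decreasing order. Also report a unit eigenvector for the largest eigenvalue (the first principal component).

Step 1 — characteristic polynomial p(λ) = det(λI - Sigma) = λ³ - tr·λ² + c_1·λ - det, where tr = trace, c_1 = sum of the principal 2×2 minors, det = det(Sigma):
  tr = 8 + 5 + 5 = 18,
  c_1 = (8·5 - (2)²) + (8·5 - (2)²) + (5·5 - (-1)²) = 36 + 36 + 24 = 96,
  det = 8·(5·5 - (-1)²) - (2)·((2)·5 - (-1)·(2)) + (2)·((2)·(-1) - 5·(2)) = 8·(24) - (2)·(12) + (2)·(-12) = 144.
  So p(λ) = λ³ - 18λ² + 96λ - 144.
Step 2 — look for an integer root (rational root theorem: any rational root is an integer divisor of 144). Testing λ = 6:
  p(6) = 216 - 648 + 576 - 144 = 0  ✓
  Dividing out (λ - 6): p(λ) = (λ - 6)(λ² - 12λ + 24).
Step 3 — remaining eigenvalues from the quadratic λ² - 12λ + 24 = 0:
  Δ = 12² - 4·24 = 144 - 96 = 48,  λ = (12 ± √48)/2 = (12 ± 6.9282)/2 ≈ 9.4641 or 2.5359.
  Sorted: λ_1 = 9.4641,  λ_2 = 6,  λ_3 = 2.5359  (check: sum = 18 = tr ✓).

Step 4 — unit eigenvector for λ_1 ≈ 9.4641: v spans the null space of (Sigma - λ_1 I), whose rows are
  r_1 = (-1.4641, 2, 2),  r_2 = (2, -4.4641, -1),  r_3 = (2, -1, -4.4641).
  v is orthogonal to every row, so take v ∝ r_1 × r_2 = ((2)·(-1) - (2)·(-4.4641), (2)·(2) - (-1.4641)·(-1), (-1.4641)·(-4.4641) - (2)·(2)) ≈ (6.9282, 2.5359, 2.5359).
  Let u = (6.9282, 2.5359, 2.5359).
  ||u|| = √((6.9282)² + (2.5359)² + (2.5359)²) = √(60.8616) ≈ 7.8014,  v_1 = u/||u|| ≈ (0.8881, 0.3251, 0.3251) (||v_1|| = 1).

λ_1 = 9.4641,  λ_2 = 6,  λ_3 = 2.5359;  v_1 ≈ (0.8881, 0.3251, 0.3251)


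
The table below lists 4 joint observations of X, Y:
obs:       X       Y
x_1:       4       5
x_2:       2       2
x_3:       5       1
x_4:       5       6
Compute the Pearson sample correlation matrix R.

Step 1 — column means:
  mean(X) = (4 + 2 + 5 + 5) / 4 = 16/4 = 4
  mean(Y) = (5 + 2 + 1 + 6) / 4 = 14/4 = 3.5

Step 2 — sample variances and covariances s[i,j] = (1/(n-1)) · Σ_k (x_{k,i} - mean_i) · (x_{k,j} - mean_j), with n-1 = 3:
  s[X,X] = ((0)·(0) + (-2)·(-2) + (1)·(1) + (1)·(1)) / 3 = 6/3 = 2
  s[X,Y] = ((0)·(1.5) + (-2)·(-1.5) + (1)·(-2.5) + (1)·(2.5)) / 3 = 3/3 = 1
  s[Y,Y] = ((1.5)·(1.5) + (-1.5)·(-1.5) + (-2.5)·(-2.5) + (2.5)·(2.5)) / 3 = 17/3 = 5.6667
  Sample standard deviations s_i = √(s[i,i]):
  s(X) = √(2) = 1.4142
  s(Y) = √(5.6667) = 2.3805

Step 3 — r_{ij} = s_{ij} / (s_i · s_j):
  r[X,X] = 1 (diagonal).
  r[X,Y] = 1 / (1.4142 · 2.3805) = 1 / 3.3665 = 0.297
  r[Y,Y] = 1 (diagonal).

R is symmetric with unit diagonal. Assembling:

R = [[1, 0.297],
 [0.297, 1]]


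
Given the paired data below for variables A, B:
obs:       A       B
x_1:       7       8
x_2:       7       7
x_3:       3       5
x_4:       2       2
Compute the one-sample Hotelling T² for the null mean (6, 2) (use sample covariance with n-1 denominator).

Step 1 — sample mean vector:
  mean(A) = (7 + 7 + 3 + 2) / 4 = 19/4 = 4.75
  mean(B) = (8 + 7 + 5 + 2) / 4 = 22/4 = 5.5
  x̄ = (4.75, 5.5),  deviation x̄ - mu_0 = (4.75, 5.5) - (6, 2) = (-1.25, 3.5).

Step 2 — sample covariance matrix, S[i,j] = (1/(n-1)) · Σ_k (x_{k,i} - mean_i) · (x_{k,j} - mean_j), divisor n-1 = 3:
  S[A,A] = ((2.25)·(2.25) + (2.25)·(2.25) + (-1.75)·(-1.75) + (-2.75)·(-2.75)) / 3 = 20.75/3 = 6.9167
  S[A,B] = ((2.25)·(2.5) + (2.25)·(1.5) + (-1.75)·(-0.5) + (-2.75)·(-3.5)) / 3 = 19.5/3 = 6.5
  S[B,B] = ((2.5)·(2.5) + (1.5)·(1.5) + (-0.5)·(-0.5) + (-3.5)·(-3.5)) / 3 = 21/3 = 7
  S = [[6.9167, 6.5],
 [6.5, 7]].

Step 3 — invert S. det(S) = 6.9167·7 - (6.5)² = 6.1667.
  S^{-1} = (1/det) · [[d, -b], [-b, a]] = [[1.1351, -1.0541],
 [-1.0541, 1.1216]].

Step 4 — quadratic form (x̄ - mu_0)^T · S^{-1} · (x̄ - mu_0):
  S^{-1} · (x̄ - mu_0) = (-5.1081, 5.2432),
  (x̄ - mu_0)^T · [...] = (-1.25)·(-5.1081) + (3.5)·(5.2432) = 24.7365.

Step 5 — scale by n: T² = 4 · 24.7365 = 98.9459.

T² ≈ 98.9459


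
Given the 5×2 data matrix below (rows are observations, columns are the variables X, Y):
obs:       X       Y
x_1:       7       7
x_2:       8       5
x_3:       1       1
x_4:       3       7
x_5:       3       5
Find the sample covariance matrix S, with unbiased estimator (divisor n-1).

Step 1 — column means:
  mean(X) = (7 + 8 + 1 + 3 + 3) / 5 = 22/5 = 4.4
  mean(Y) = (7 + 5 + 1 + 7 + 5) / 5 = 25/5 = 5

Step 2 — sample covariance S[i,j] = (1/(n-1)) · Σ_k (x_{k,i} - mean_i) · (x_{k,j} - mean_j), with n-1 = 4.
  S[X,X] = ((2.6)·(2.6) + (3.6)·(3.6) + (-3.4)·(-3.4) + (-1.4)·(-1.4) + (-1.4)·(-1.4)) / 4 = 35.2/4 = 8.8
  S[X,Y] = ((2.6)·(2) + (3.6)·(0) + (-3.4)·(-4) + (-1.4)·(2) + (-1.4)·(0)) / 4 = 16/4 = 4
  S[Y,Y] = ((2)·(2) + (0)·(0) + (-4)·(-4) + (2)·(2) + (0)·(0)) / 4 = 24/4 = 6

S is symmetric (S[j,i] = S[i,j]). Assembling:

S = [[8.8, 4],
 [4, 6]]
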